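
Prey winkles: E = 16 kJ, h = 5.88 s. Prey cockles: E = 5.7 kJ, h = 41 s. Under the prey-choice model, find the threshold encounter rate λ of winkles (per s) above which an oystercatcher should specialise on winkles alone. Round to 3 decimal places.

The zero-one rule: include cockles iff E₂/h₂ > λE₁/(1+λh₁). Equality gives the switch point.
λE₁h₂ = E₂ + λE₂h₁ ⇒ λ = E₂/(E₁h₂ − E₂h₁) = 5.7/(656 − 33.52) = 0.009157 per s.

0.009 per s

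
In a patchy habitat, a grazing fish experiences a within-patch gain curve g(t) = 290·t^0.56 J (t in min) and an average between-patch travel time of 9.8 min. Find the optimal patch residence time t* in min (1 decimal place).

12.5 min

Optimal t* satisfies g'(t*) = g(t*)/(T + t*).
g'(t) = 0.56·290·t^-0.44. Setting 0.56·290·t^-0.44 = 290·t^0.56/(9.8+t) gives 0.56(9.8+t) = t, so 0.44·t = 0.56×9.8.
t* = 0.56×9.8/0.44 = 12.47 min.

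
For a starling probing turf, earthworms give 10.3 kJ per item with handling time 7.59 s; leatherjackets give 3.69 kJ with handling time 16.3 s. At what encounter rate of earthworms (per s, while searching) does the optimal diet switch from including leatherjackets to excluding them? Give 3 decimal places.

The zero-one rule: include leatherjackets iff E₂/h₂ > λE₁/(1+λh₁). Equality gives the switch point.
λE₁h₂ = E₂ + λE₂h₁ ⇒ λ = E₂/(E₁h₂ − E₂h₁) = 3.69/(167.9 − 28.01) = 0.02638 per s.

0.026 per s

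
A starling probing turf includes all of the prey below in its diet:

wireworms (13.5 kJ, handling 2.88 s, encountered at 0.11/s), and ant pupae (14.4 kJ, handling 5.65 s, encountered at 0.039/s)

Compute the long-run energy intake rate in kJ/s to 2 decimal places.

1.33 kJ/s

R = (0.11×13.5 + 0.039×14.4) / (1 + 0.11×2.88 + 0.039×5.65) = 2.047/1.537 = 1.331 kJ/s.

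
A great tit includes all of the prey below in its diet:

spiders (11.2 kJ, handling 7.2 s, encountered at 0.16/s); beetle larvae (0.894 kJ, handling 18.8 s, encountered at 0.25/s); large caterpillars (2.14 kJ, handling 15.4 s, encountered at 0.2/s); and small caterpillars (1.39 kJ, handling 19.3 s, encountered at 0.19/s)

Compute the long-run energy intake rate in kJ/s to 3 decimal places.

Energy encountered per unit search time: 0.16×11.2 + 0.25×0.894 + 0.2×2.14 + 0.19×1.39 = 2.708 kJ/s.
Handling time per unit search time: 0.16×7.2 + 0.25×18.8 + 0.2×15.4 + 0.19×19.3 = 12.6.
Rate = 2.708/(1 + 12.6) = 0.1991 kJ/s.

0.199 kJ/s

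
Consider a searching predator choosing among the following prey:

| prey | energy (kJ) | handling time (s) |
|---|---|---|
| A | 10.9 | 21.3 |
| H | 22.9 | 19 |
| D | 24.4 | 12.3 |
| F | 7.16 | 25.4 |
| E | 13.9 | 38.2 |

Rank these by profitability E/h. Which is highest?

D

In descending order of E/h:
D: 24.4/12.3 = 1.98 kJ/s
H: 22.9/19 = 1.21 kJ/s
A: 10.9/21.3 = 0.512 kJ/s
E: 13.9/38.2 = 0.364 kJ/s
F: 7.16/25.4 = 0.282 kJ/s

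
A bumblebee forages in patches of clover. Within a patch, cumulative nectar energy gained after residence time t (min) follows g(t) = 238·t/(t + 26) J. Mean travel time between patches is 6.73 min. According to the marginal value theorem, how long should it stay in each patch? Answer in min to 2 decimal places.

Optimal t* satisfies g'(t*) = g(t*)/(T + t*).
g'(t) = 238·26/(t + 26)². Setting 238·26/(t+26)² = 238t/[(t+26)(6.73+t)] gives 26(6.73+t) = t(t+26), so t² = 26×6.73 = 175.
t* = √175 = 13.23 min.

13.23 min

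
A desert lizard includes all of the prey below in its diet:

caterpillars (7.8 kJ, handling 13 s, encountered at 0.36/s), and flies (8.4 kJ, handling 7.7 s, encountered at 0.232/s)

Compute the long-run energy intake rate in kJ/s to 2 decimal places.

0.64 kJ/s

Energy encountered per unit search time: 0.36×7.8 + 0.232×8.4 = 4.757 kJ/s.
Handling time per unit search time: 0.36×13 + 0.232×7.7 = 6.466.
Rate = 4.757/(1 + 6.466) = 0.6371 kJ/s.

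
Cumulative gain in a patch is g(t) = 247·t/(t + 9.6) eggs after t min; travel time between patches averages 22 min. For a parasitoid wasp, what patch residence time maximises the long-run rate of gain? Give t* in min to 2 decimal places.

By the marginal value theorem, leave when the instantaneous gain rate g'(t) equals the habitat-wide average g(t)/(T + t).
g'(t) = 247·9.6/(t + 9.6)². Setting 247·9.6/(t+9.6)² = 247t/[(t+9.6)(22+t)] gives 9.6(22+t) = t(t+9.6), so t² = 9.6×22 = 211.2.
t* = √211.2 = 14.53 min.

14.53 min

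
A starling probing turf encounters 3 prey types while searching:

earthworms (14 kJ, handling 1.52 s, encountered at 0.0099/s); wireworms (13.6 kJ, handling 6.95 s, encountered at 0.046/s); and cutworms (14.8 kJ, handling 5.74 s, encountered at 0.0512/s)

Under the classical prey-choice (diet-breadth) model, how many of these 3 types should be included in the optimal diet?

Rank by E/h (kJ/s): earthworms 9.21, cutworms 2.58, wireworms 1.96. Include each in turn until the next type's E/h falls below the running intake rate.
Rate on top 1: 0.1365. cutworms: 2.58 > 0.1365 → include.
Rate on top 2: 0.6848. wireworms: 1.96 > 0.6848 → include.
Optimal diet: earthworms, cutworms, wireworms — 3 of 3 types.

3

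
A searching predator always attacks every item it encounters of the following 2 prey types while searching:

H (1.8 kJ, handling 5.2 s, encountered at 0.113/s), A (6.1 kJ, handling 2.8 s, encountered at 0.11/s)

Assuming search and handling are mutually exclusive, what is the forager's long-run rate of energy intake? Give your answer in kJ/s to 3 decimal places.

R = Σλ_iE_i / (1 + Σλ_ih_i)
Numerator: 0.113×1.8 + 0.11×6.1 = 0.8744
Denominator: 1 + 0.113×5.2 + 0.11×2.8 = 1.896
R = 0.8744/1.896 = 0.4613 kJ/s

0.461 kJ/s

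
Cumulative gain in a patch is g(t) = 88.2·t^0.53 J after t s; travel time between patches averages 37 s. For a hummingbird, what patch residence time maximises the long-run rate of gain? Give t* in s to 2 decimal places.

By the marginal value theorem, leave when the instantaneous gain rate g'(t) equals the habitat-wide average g(t)/(T + t).
g'(t) = 0.53·88.2·t^-0.47. Setting 0.53·88.2·t^-0.47 = 88.2·t^0.53/(37+t) gives 0.53(37+t) = t, so 0.47·t = 0.53×37.
t* = 0.53×37/0.47 = 41.72 s.

41.72 s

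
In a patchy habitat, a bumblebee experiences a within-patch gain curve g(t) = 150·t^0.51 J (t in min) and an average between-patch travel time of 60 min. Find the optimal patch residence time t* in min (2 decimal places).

62.45 min

Optimal t* satisfies g'(t*) = g(t*)/(T + t*).
g'(t) = 0.51·150·t^-0.49. Setting 0.51·150·t^-0.49 = 150·t^0.51/(60+t) gives 0.51(60+t) = t, so 0.49·t = 0.51×60.
t* = 0.51×60/0.49 = 62.45 min.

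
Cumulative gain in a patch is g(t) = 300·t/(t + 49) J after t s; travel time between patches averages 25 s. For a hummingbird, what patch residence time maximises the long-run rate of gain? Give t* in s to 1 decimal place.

35.0 s

By the marginal value theorem, leave when the instantaneous gain rate g'(t) equals the habitat-wide average g(t)/(T + t).
g'(t) = 300·49/(t + 49)². Setting 300·49/(t+49)² = 300t/[(t+49)(25+t)] gives 49(25+t) = t(t+49), so t² = 49×25 = 1225.
t* = √1225 = 35 s.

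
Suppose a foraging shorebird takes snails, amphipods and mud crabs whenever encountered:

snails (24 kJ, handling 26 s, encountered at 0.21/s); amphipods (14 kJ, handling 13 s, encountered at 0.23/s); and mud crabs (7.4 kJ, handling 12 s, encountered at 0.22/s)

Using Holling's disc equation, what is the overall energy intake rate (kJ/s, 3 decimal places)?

0.818 kJ/s

Energy encountered per unit search time: 0.21×24 + 0.23×14 + 0.22×7.4 = 9.888 kJ/s.
Handling time per unit search time: 0.21×26 + 0.23×13 + 0.22×12 = 11.09.
Rate = 9.888/(1 + 11.09) = 0.8179 kJ/s.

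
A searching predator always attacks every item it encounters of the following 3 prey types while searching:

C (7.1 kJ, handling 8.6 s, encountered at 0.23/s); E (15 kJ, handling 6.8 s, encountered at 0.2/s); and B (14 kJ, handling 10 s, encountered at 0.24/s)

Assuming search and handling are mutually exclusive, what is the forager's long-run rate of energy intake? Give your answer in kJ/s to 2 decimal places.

R = Σλ_iE_i / (1 + Σλ_ih_i)
Numerator: 0.23×7.1 + 0.2×15 + 0.24×14 = 7.993
Denominator: 1 + 0.23×8.6 + 0.2×6.8 + 0.24×10 = 6.738
R = 7.993/6.738 = 1.186 kJ/s

1.19 kJ/s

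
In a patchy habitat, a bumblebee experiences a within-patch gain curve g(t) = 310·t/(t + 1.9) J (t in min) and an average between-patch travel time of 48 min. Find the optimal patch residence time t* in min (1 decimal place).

9.5 min

Optimal t* satisfies g'(t*) = g(t*)/(T + t*).
g'(t) = 310·1.9/(t + 1.9)². Setting 310·1.9/(t+1.9)² = 310t/[(t+1.9)(48+t)] gives 1.9(48+t) = t(t+1.9), so t² = 1.9×48 = 91.2.
t* = √91.2 = 9.55 min.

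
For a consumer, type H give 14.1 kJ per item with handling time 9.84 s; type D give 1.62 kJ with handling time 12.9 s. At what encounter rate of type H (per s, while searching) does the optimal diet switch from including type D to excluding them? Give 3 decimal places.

0.010 per s

Drop type D once their profitability E₂/h₂ falls below the rate achievable on type H alone: E₂/h₂ = λE₁/(1 + λh₁).
Solve for λ: λE₁h₂ = E₂(1 + λh₁) → λ(E₁h₂ − E₂h₁) = E₂ → λ = E₂/(E₁h₂ − E₂h₁).
λ = 1.62/(14.1×12.9 − 1.62×9.84) = 1.62/165.9 = 0.009762 per s.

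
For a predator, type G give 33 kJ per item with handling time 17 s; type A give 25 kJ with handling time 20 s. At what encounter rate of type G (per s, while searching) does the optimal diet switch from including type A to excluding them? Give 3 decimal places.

0.106 per s

At the threshold, the rate on type G alone equals the profitability of type A: λ·33/(1 + λ·17) = 25/20 = 1.25.
Rearranging, λ(33 − 1.25×17) = 1.25, so λ = 1.25/11.75 = 0.1064 per s.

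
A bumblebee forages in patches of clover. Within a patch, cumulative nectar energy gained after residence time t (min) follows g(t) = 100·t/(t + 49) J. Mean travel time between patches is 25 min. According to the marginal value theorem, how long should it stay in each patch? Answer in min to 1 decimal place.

By the marginal value theorem, leave when the instantaneous gain rate g'(t) equals the habitat-wide average g(t)/(T + t).
g'(t) = 100·49/(t + 49)². Setting 100·49/(t+49)² = 100t/[(t+49)(25+t)] gives 49(25+t) = t(t+49), so t² = 49×25 = 1225.
t* = √1225 = 35 min.

35.0 min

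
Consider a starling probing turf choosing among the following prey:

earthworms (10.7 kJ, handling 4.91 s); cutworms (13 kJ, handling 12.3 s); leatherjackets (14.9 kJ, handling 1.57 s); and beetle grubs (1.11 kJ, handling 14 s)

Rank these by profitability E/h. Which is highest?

Profitability E/h (kJ/s): earthworms = 10.7/4.91 = 2.18, cutworms = 13/12.3 = 1.06, leatherjackets = 14.9/1.57 = 9.49, beetle grubs = 1.11/14 = 0.0793.
Ranked: leatherjackets > earthworms > cutworms > beetle grubs.

leatherjackets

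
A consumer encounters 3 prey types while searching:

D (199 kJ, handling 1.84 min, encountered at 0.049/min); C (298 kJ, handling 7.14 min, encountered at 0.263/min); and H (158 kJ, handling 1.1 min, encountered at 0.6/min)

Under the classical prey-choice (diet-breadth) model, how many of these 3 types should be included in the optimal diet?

E/h in descending order: H 144, D 108, C 41.7 kJ/min. The optimal diet is the largest prefix of this list for which every included type satisfies E_i/h_i > R on the types above it.
Rate on top 1: 57.11. D: 108 > 57.11 → include.
Rate on top 2: 59.74. C: 41.7 < 59.74 → exclude; stop.
Optimal diet: H, D — 2 of 3 types.

2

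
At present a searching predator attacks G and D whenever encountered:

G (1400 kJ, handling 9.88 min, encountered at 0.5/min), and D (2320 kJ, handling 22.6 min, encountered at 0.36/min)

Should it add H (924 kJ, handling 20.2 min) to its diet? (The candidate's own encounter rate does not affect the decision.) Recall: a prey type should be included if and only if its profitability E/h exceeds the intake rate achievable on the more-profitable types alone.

No

On G and D alone, R = ΣλE/(1+Σλh) = 1535/14.08 = 109.1 kJ/min.
H: E/h = 924/20.2 = 45.74 kJ/min.
45.74 < 109.1, so adding H would lower the average — exclude it.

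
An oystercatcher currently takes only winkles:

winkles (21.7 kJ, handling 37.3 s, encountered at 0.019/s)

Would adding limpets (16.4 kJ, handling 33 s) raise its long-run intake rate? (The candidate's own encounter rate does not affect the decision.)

Current rate: (0.019×21.7)/(1 + 0.019×37.3) = 0.2413 kJ/s.
Profitability of limpets: 16.4/33 = 0.497 kJ/s.
0.497 > 0.2413, so adding limpets raises the average — include it.

Yes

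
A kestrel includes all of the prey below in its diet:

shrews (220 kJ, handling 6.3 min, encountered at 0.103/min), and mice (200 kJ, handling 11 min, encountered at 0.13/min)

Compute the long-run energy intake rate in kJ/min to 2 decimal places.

R = Σλ_iE_i / (1 + Σλ_ih_i)
Numerator: 0.103×220 + 0.13×200 = 48.66
Denominator: 1 + 0.103×6.3 + 0.13×11 = 3.079
R = 48.66/3.079 = 15.8 kJ/min

15.80 kJ/min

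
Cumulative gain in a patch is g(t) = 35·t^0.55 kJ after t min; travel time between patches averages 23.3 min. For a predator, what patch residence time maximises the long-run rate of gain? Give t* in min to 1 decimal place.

By the marginal value theorem, leave when the instantaneous gain rate g'(t) equals the habitat-wide average g(t)/(T + t).
g'(t) = 0.55·35·t^-0.45. Setting 0.55·35·t^-0.45 = 35·t^0.55/(23.3+t) gives 0.55(23.3+t) = t, so 0.45·t = 0.55×23.3.
t* = 0.55×23.3/0.45 = 28.48 min.

28.5 min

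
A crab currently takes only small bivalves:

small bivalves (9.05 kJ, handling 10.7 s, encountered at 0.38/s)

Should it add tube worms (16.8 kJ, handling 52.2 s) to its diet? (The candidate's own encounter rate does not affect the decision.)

Intake rate on the current diet: R = (0.38×9.05) / (1 + 0.38×10.7) = 3.439/5.066 = 0.6788 kJ/s.
Profitability of tube worms: 16.8/52.2 = 0.3218 kJ/s.
Since 0.3218 < R, time spent handling tube worms is better spent searching.

No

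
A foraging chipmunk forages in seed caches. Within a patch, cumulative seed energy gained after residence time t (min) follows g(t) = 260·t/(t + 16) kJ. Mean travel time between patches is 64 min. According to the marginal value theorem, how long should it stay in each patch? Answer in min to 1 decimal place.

32.0 min

Maximise g(t)/(T+t): set derivative to zero → g'(t)(T+t) = g(t).
g'(t) = 260·16/(t + 16)². Setting 260·16/(t+16)² = 260t/[(t+16)(64+t)] gives 16(64+t) = t(t+16), so t² = 16×64 = 1024.
t* = √1024 = 32 min.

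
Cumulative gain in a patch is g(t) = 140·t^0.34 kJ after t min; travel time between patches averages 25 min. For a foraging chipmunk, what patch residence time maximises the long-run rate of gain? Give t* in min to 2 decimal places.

By the marginal value theorem, leave when the instantaneous gain rate g'(t) equals the habitat-wide average g(t)/(T + t).
g'(t) = 0.34·140·t^-0.66. Setting 0.34·140·t^-0.66 = 140·t^0.34/(25+t) gives 0.34(25+t) = t, so 0.66·t = 0.34×25.
t* = 0.34×25/0.66 = 12.88 min.

12.88 min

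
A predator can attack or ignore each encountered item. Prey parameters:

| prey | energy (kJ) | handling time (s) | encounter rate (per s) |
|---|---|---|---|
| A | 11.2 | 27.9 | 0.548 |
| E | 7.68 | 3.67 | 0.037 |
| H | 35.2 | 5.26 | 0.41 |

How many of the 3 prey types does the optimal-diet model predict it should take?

Rank by E/h (kJ/s): H 6.69, E 2.09, A 0.401. Include each in turn until the next type's E/h falls below the running intake rate.
Rate on top 1: 4.572. E: 2.09 < 4.572 → exclude; stop.
Optimal diet: H — 1 of 3 types.

1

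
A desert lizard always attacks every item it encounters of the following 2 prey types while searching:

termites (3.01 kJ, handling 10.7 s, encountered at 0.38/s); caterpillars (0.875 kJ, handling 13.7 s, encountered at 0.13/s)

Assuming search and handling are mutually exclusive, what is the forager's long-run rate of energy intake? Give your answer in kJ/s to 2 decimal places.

R = (0.38×3.01 + 0.13×0.875) / (1 + 0.38×10.7 + 0.13×13.7) = 1.258/6.847 = 0.1837 kJ/s.

0.18 kJ/s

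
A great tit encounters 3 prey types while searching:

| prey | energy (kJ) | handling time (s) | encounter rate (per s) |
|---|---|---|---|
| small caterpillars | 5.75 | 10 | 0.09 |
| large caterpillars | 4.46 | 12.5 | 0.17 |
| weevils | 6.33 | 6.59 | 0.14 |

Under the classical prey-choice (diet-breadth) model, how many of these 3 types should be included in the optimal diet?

Rank by E/h (kJ/s): weevils 0.961, small caterpillars 0.575, large caterpillars 0.357. Include each in turn until the next type's E/h falls below the running intake rate.
Rate on top 1: 0.4609. small caterpillars: 0.575 > 0.4609 → include.
Rate on top 2: 0.4973. large caterpillars: 0.357 < 0.4973 → exclude; stop.
Optimal diet: weevils, small caterpillars — 2 of 3 types.

2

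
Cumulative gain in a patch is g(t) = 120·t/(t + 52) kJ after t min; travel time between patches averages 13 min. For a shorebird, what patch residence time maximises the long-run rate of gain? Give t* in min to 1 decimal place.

26.0 min

Maximise g(t)/(T+t): set derivative to zero → g'(t)(T+t) = g(t).
g'(t) = 120·52/(t + 52)². Setting 120·52/(t+52)² = 120t/[(t+52)(13+t)] gives 52(13+t) = t(t+52), so t² = 52×13 = 676.
t* = √676 = 26 min.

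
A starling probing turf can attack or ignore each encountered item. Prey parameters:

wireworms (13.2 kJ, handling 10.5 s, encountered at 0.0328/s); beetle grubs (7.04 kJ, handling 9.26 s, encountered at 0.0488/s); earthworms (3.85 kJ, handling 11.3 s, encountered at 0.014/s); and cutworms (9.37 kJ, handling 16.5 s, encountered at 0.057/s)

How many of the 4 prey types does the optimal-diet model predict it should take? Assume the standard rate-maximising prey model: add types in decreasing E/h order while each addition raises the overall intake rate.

Rank by E/h (kJ/s): wireworms 1.26, beetle grubs 0.76, cutworms 0.568, earthworms 0.341. Include each in turn until the next type's E/h falls below the running intake rate.
Rate on top 1: 0.322. beetle grubs: 0.76 > 0.322 → include.
Rate on top 2: 0.4323. cutworms: 0.568 > 0.4323 → include.
Rate on top 3: 0.4789. earthworms: 0.341 < 0.4789 → exclude; stop.
Optimal diet: wireworms, beetle grubs, cutworms — 3 of 4 types.

3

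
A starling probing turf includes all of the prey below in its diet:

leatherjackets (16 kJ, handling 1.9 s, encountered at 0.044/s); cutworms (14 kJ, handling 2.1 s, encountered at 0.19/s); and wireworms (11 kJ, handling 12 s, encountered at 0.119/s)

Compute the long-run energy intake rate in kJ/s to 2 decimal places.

1.61 kJ/s

Energy encountered per unit search time: 0.044×16 + 0.19×14 + 0.119×11 = 4.673 kJ/s.
Handling time per unit search time: 0.044×1.9 + 0.19×2.1 + 0.119×12 = 1.911.
Rate = 4.673/(1 + 1.911) = 1.606 kJ/s.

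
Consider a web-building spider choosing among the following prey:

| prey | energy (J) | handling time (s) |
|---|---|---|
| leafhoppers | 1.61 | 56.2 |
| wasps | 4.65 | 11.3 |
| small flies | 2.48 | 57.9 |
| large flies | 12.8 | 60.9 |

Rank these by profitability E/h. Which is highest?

wasps

In descending order of E/h:
wasps: 4.65/11.3 = 0.412 J/s
large flies: 12.8/60.9 = 0.21 J/s
small flies: 2.48/57.9 = 0.0428 J/s
leafhoppers: 1.61/56.2 = 0.0286 J/s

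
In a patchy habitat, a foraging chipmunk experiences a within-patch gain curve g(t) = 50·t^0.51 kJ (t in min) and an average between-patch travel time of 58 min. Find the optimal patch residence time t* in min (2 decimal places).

By the marginal value theorem, leave when the instantaneous gain rate g'(t) equals the habitat-wide average g(t)/(T + t).
g'(t) = 0.51·50·t^-0.49. Setting 0.51·50·t^-0.49 = 50·t^0.51/(58+t) gives 0.51(58+t) = t, so 0.49·t = 0.51×58.
t* = 0.51×58/0.49 = 60.37 min.

60.37 min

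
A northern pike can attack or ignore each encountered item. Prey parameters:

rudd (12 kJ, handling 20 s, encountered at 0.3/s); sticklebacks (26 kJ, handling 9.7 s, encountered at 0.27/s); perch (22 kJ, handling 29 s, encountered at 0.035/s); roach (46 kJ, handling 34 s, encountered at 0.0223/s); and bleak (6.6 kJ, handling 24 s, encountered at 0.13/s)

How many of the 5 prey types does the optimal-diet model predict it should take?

1

Rank by E/h (kJ/s): sticklebacks 2.68, roach 1.35, perch 0.759, rudd 0.6, bleak 0.275. Include each in turn until the next type's E/h falls below the running intake rate.
Rate on top 1: 1.94. roach: 1.35 < 1.94 → exclude; stop.
Optimal diet: sticklebacks — 1 of 5 types.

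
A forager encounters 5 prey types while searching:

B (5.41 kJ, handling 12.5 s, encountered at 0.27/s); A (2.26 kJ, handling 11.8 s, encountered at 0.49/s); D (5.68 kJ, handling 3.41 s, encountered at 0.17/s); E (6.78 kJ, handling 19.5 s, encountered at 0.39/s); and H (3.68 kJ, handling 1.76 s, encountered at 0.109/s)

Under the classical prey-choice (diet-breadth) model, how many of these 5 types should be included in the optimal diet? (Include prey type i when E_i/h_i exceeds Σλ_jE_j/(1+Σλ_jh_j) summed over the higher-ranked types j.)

2

Rank by E/h (kJ/s): H 2.09, D 1.67, B 0.433, E 0.348, A 0.192. Include each in turn until the next type's E/h falls below the running intake rate.
Rate on top 1: 0.3366. D: 1.67 > 0.3366 → include.
Rate on top 2: 0.7715. B: 0.433 < 0.7715 → exclude; stop.
Optimal diet: H, D — 2 of 5 types.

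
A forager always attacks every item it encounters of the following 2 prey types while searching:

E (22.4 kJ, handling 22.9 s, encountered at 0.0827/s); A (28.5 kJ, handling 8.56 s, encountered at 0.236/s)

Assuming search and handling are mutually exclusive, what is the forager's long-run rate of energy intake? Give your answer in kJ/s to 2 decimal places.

1.75 kJ/s

R = (0.0827×22.4 + 0.236×28.5) / (1 + 0.0827×22.9 + 0.236×8.56) = 8.578/4.914 = 1.746 kJ/s.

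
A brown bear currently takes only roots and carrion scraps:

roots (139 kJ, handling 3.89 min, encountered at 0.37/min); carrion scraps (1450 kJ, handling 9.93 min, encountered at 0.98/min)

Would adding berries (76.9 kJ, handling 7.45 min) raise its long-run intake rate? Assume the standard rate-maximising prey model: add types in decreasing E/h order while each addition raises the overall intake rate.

No

Current rate: (0.37×139 + 0.98×1450)/(1 + 0.37×3.89 + 0.98×9.93) = 121 kJ/min.
berries: E/h = 76.9/7.45 = 10.32 kJ/min.
10.32 < 121, so adding berries would lower the average — exclude it.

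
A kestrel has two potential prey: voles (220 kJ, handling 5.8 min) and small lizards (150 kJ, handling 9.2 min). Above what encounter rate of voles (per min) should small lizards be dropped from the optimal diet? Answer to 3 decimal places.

0.130 per min

At the threshold, the rate on voles alone equals the profitability of small lizards: λ·220/(1 + λ·5.8) = 150/9.2 = 16.3.
Rearranging, λ(220 − 16.3×5.8) = 16.3, so λ = 16.3/125.4 = 0.13 per min.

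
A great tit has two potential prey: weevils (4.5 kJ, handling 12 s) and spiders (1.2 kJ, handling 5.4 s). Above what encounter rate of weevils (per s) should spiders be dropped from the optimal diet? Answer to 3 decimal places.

0.121 per s

Drop spiders once their profitability E₂/h₂ falls below the rate achievable on weevils alone: E₂/h₂ = λE₁/(1 + λh₁).
Solve for λ: λE₁h₂ = E₂(1 + λh₁) → λ(E₁h₂ − E₂h₁) = E₂ → λ = E₂/(E₁h₂ − E₂h₁).
λ = 1.2/(4.5×5.4 − 1.2×12) = 1.2/9.9 = 0.1212 per s.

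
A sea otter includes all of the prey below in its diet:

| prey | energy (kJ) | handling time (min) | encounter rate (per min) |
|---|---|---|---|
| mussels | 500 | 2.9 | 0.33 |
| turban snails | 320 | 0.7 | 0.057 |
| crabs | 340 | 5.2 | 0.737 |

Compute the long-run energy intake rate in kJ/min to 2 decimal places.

74.42 kJ/min

R = Σλ_iE_i / (1 + Σλ_ih_i)
Numerator: 0.33×500 + 0.057×320 + 0.737×340 = 433.8
Denominator: 1 + 0.33×2.9 + 0.057×0.7 + 0.737×5.2 = 5.829
R = 433.8/5.829 = 74.42 kJ/min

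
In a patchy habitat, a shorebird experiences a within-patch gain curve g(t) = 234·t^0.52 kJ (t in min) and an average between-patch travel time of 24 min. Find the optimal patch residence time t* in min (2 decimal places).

Optimal t* satisfies g'(t*) = g(t*)/(T + t*).
g'(t) = 0.52·234·t^-0.48. Setting 0.52·234·t^-0.48 = 234·t^0.52/(24+t) gives 0.52(24+t) = t, so 0.48·t = 0.52×24.
t* = 0.52×24/0.48 = 26 min.

26.00 min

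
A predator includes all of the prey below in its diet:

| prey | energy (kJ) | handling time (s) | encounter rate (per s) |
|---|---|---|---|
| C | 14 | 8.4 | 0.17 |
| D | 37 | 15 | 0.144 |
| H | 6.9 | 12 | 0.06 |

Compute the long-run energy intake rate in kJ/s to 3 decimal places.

R = (0.17×14 + 0.144×37 + 0.06×6.9) / (1 + 0.17×8.4 + 0.144×15 + 0.06×12) = 8.122/5.308 = 1.53 kJ/s.

1.530 kJ/s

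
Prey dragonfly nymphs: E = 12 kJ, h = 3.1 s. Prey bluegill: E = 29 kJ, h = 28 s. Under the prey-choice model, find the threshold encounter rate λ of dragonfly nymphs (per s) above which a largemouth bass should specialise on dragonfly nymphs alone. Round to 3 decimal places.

0.118 per s

Drop bluegill once their profitability E₂/h₂ falls below the rate achievable on dragonfly nymphs alone: E₂/h₂ = λE₁/(1 + λh₁).
Solve for λ: λE₁h₂ = E₂(1 + λh₁) → λ(E₁h₂ − E₂h₁) = E₂ → λ = E₂/(E₁h₂ − E₂h₁).
λ = 29/(12×28 − 29×3.1) = 29/246.1 = 0.1178 per s.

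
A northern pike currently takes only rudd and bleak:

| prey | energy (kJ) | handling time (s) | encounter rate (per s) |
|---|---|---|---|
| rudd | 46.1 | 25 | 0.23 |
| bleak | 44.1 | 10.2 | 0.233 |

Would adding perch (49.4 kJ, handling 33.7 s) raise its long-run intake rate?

Current rate: (0.23×46.1 + 0.233×44.1)/(1 + 0.23×25 + 0.233×10.2) = 2.288 kJ/s.
Profitability of perch: 49.4/33.7 = 1.466 kJ/s.
Since 1.466 < R, time spent handling perch is better spent searching.

No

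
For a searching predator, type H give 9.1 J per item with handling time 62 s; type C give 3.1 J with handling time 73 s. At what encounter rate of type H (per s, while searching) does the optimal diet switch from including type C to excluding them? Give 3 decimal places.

The zero-one rule: include type C iff E₂/h₂ > λE₁/(1+λh₁). Equality gives the switch point.
λE₁h₂ = E₂ + λE₂h₁ ⇒ λ = E₂/(E₁h₂ − E₂h₁) = 3.1/(664.3 − 192.2) = 0.006566 per s.

0.007 per s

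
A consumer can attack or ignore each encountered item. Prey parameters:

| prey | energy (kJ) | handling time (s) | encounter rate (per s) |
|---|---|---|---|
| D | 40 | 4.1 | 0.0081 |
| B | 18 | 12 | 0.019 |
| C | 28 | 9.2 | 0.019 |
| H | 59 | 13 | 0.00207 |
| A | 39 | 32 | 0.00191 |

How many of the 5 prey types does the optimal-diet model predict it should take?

Profitabilities (E/h, kJ/s): D 9.76, H 4.54, C 3.04, B 1.5, A 1.22. Add prey in this order while the next type's profitability exceeds the intake rate on those already taken.
Rate on top 1: 0.3136. H: 4.54 > 0.3136 → include.
Rate on top 2: 0.4208. C: 3.04 > 0.4208 → include.
Rate on top 3: 0.7921. B: 1.5 > 0.7921 → include.
Rate on top 4: 0.9024. A: 1.22 > 0.9024 → include.
Optimal diet: D, H, C, B, A — 5 of 5 types.

5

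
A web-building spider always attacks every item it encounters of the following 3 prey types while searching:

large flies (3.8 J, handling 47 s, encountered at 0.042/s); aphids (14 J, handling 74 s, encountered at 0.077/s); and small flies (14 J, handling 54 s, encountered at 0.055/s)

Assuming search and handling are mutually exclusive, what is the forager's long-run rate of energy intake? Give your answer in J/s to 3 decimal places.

0.172 J/s

Energy encountered per unit search time: 0.042×3.8 + 0.077×14 + 0.055×14 = 2.008 J/s.
Handling time per unit search time: 0.042×47 + 0.077×74 + 0.055×54 = 10.64.
Rate = 2.008/(1 + 10.64) = 0.1724 J/s.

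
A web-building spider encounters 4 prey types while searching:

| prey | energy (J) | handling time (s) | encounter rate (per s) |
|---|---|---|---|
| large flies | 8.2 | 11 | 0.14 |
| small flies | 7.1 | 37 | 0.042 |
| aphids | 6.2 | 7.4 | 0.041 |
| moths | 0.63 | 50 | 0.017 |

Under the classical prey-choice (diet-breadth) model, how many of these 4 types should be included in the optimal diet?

Rank by E/h (J/s): aphids 0.838, large flies 0.745, small flies 0.192, moths 0.0126. Include each in turn until the next type's E/h falls below the running intake rate.
Rate on top 1: 0.195. large flies: 0.745 > 0.195 → include.
Rate on top 2: 0.4931. small flies: 0.192 < 0.4931 → exclude; stop.
Optimal diet: aphids, large flies — 2 of 4 types.

2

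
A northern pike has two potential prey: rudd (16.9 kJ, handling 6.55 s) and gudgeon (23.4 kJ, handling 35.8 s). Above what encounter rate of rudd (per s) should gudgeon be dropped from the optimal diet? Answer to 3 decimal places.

0.052 per s

At the threshold, the rate on rudd alone equals the profitability of gudgeon: λ·16.9/(1 + λ·6.55) = 23.4/35.8 = 0.6536.
Rearranging, λ(16.9 − 0.6536×6.55) = 0.6536, so λ = 0.6536/12.62 = 0.0518 per s.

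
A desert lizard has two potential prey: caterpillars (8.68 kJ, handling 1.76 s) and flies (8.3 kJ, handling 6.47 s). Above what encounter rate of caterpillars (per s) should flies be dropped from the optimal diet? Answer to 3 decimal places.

Drop flies once their profitability E₂/h₂ falls below the rate achievable on caterpillars alone: E₂/h₂ = λE₁/(1 + λh₁).
Solve for λ: λE₁h₂ = E₂(1 + λh₁) → λ(E₁h₂ − E₂h₁) = E₂ → λ = E₂/(E₁h₂ − E₂h₁).
λ = 8.3/(8.68×6.47 − 8.3×1.76) = 8.3/41.55 = 0.1998 per s.

0.200 per s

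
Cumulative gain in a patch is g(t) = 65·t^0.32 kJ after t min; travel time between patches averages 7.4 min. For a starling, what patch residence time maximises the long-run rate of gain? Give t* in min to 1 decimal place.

By the marginal value theorem, leave when the instantaneous gain rate g'(t) equals the habitat-wide average g(t)/(T + t).
g'(t) = 0.32·65·t^-0.68. Setting 0.32·65·t^-0.68 = 65·t^0.32/(7.4+t) gives 0.32(7.4+t) = t, so 0.68·t = 0.32×7.4.
t* = 0.32×7.4/0.68 = 3.482 min.

3.5 min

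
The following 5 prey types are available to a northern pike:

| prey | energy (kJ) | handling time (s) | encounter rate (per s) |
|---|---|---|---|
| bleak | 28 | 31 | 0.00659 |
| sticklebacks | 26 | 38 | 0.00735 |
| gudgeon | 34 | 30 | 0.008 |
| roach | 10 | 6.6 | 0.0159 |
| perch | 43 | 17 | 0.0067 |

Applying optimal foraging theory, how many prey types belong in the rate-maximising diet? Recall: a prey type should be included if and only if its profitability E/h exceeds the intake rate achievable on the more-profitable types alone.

E/h in descending order: perch 2.53, roach 1.52, gudgeon 1.13, bleak 0.903, sticklebacks 0.684 kJ/s. The optimal diet is the largest prefix of this list for which every included type satisfies E_i/h_i > R on the types above it.
Rate on top 1: 0.2586. roach: 1.52 > 0.2586 → include.
Rate on top 2: 0.3668. gudgeon: 1.13 > 0.3668 → include.
Rate on top 3: 0.4929. bleak: 0.903 > 0.4929 → include.
Rate on top 4: 0.5433. sticklebacks: 0.684 > 0.5433 → include.
Optimal diet: perch, roach, gudgeon, bleak, sticklebacks — 5 of 5 types.

5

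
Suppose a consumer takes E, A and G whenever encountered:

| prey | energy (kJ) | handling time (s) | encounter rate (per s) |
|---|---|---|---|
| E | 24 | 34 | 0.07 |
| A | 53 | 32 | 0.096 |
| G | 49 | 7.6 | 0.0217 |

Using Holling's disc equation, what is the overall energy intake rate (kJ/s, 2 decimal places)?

R = (0.07×24 + 0.096×53 + 0.0217×49) / (1 + 0.07×34 + 0.096×32 + 0.0217×7.6) = 7.831/6.617 = 1.184 kJ/s.

1.18 kJ/s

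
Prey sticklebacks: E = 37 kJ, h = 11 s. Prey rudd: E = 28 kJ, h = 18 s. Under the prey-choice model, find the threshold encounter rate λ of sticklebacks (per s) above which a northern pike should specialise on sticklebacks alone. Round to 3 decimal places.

Drop rudd once their profitability E₂/h₂ falls below the rate achievable on sticklebacks alone: E₂/h₂ = λE₁/(1 + λh₁).
Solve for λ: λE₁h₂ = E₂(1 + λh₁) → λ(E₁h₂ − E₂h₁) = E₂ → λ = E₂/(E₁h₂ − E₂h₁).
λ = 28/(37×18 − 28×11) = 28/358 = 0.07821 per s.

0.078 per s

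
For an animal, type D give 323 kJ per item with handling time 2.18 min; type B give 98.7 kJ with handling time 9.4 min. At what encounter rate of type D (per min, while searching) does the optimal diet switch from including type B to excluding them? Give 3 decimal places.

0.035 per min

Drop type B once their profitability E₂/h₂ falls below the rate achievable on type D alone: E₂/h₂ = λE₁/(1 + λh₁).
Solve for λ: λE₁h₂ = E₂(1 + λh₁) → λ(E₁h₂ − E₂h₁) = E₂ → λ = E₂/(E₁h₂ − E₂h₁).
λ = 98.7/(323×9.4 − 98.7×2.18) = 98.7/2821 = 0.03499 per min.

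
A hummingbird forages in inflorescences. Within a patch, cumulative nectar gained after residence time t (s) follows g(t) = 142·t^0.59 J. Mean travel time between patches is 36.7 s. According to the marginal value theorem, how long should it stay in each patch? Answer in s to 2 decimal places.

Optimal t* satisfies g'(t*) = g(t*)/(T + t*).
g'(t) = 0.59·142·t^-0.41. Setting 0.59·142·t^-0.41 = 142·t^0.59/(36.7+t) gives 0.59(36.7+t) = t, so 0.41·t = 0.59×36.7.
t* = 0.59×36.7/0.41 = 52.81 s.

52.81 s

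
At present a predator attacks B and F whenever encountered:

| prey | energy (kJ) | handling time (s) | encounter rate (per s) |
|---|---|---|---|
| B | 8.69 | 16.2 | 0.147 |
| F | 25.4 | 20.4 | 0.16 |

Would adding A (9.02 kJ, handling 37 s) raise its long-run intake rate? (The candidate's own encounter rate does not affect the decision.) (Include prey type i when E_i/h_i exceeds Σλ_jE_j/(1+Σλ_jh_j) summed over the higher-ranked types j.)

Current rate: (0.147×8.69 + 0.16×25.4)/(1 + 0.147×16.2 + 0.16×20.4) = 0.8038 kJ/s.
Profitability of A: 9.02/37 = 0.2438 kJ/s.
Since 0.2438 < R, time spent handling A is better spent searching.

No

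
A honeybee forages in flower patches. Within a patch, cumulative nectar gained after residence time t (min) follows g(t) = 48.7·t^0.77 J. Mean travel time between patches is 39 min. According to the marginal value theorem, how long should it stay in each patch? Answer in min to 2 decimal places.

By the marginal value theorem, leave when the instantaneous gain rate g'(t) equals the habitat-wide average g(t)/(T + t).
g'(t) = 0.77·48.7·t^-0.23. Setting 0.77·48.7·t^-0.23 = 48.7·t^0.77/(39+t) gives 0.77(39+t) = t, so 0.23·t = 0.77×39.
t* = 0.77×39/0.23 = 130.6 min.

130.57 min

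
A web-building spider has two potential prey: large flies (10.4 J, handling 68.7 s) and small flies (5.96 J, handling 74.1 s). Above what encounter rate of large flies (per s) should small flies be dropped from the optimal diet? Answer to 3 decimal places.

Drop small flies once their profitability E₂/h₂ falls below the rate achievable on large flies alone: E₂/h₂ = λE₁/(1 + λh₁).
Solve for λ: λE₁h₂ = E₂(1 + λh₁) → λ(E₁h₂ − E₂h₁) = E₂ → λ = E₂/(E₁h₂ − E₂h₁).
λ = 5.96/(10.4×74.1 − 5.96×68.7) = 5.96/361.2 = 0.0165 per s.

0.017 per s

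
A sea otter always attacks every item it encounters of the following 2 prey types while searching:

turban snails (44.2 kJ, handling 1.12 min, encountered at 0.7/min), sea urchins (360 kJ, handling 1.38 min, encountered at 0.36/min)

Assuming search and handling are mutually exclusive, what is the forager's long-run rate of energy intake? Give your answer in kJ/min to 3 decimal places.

R = (0.7×44.2 + 0.36×360) / (1 + 0.7×1.12 + 0.36×1.38) = 160.5/2.281 = 70.39 kJ/min.

70.388 kJ/min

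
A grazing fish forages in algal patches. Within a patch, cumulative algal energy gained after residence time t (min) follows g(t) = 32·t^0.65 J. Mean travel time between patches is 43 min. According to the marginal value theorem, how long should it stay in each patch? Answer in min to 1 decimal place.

79.9 min

By the marginal value theorem, leave when the instantaneous gain rate g'(t) equals the habitat-wide average g(t)/(T + t).
g'(t) = 0.65·32·t^-0.35. Setting 0.65·32·t^-0.35 = 32·t^0.65/(43+t) gives 0.65(43+t) = t, so 0.35·t = 0.65×43.
t* = 0.65×43/0.35 = 79.86 min.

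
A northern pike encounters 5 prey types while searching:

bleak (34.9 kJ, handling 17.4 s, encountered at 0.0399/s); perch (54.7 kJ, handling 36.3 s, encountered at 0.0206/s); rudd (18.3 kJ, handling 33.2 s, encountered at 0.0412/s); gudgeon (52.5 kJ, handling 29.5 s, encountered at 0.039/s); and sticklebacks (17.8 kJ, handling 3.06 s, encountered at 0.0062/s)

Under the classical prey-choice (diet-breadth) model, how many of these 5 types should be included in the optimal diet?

Profitabilities (E/h, kJ/s): sticklebacks 5.82, bleak 2.01, gudgeon 1.78, perch 1.51, rudd 0.551. Add prey in this order while the next type's profitability exceeds the intake rate on those already taken.
Rate on top 1: 0.1083. bleak: 2.01 > 0.1083 → include.
Rate on top 2: 0.8772. gudgeon: 1.78 > 0.8772 → include.
Rate on top 3: 1.24. perch: 1.51 > 1.24 → include.
Rate on top 4: 1.295. rudd: 0.551 < 1.295 → exclude; stop.
Optimal diet: sticklebacks, bleak, gudgeon, perch — 4 of 5 types.

4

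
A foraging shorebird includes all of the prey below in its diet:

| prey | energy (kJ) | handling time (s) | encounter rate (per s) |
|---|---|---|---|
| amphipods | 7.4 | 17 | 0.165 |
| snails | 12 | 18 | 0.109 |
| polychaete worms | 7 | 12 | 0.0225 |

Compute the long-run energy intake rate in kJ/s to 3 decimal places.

Energy encountered per unit search time: 0.165×7.4 + 0.109×12 + 0.0225×7 = 2.687 kJ/s.
Handling time per unit search time: 0.165×17 + 0.109×18 + 0.0225×12 = 5.037.
Rate = 2.687/(1 + 5.037) = 0.445 kJ/s.

0.445 kJ/s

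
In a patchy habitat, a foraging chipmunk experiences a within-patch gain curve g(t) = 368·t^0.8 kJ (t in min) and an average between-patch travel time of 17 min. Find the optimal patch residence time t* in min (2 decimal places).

Maximise g(t)/(T+t): set derivative to zero → g'(t)(T+t) = g(t).
g'(t) = 0.8·368·t^-0.2. Setting 0.8·368·t^-0.2 = 368·t^0.8/(17+t) gives 0.8(17+t) = t, so 0.20·t = 0.8×17.
t* = 0.8×17/0.20 = 68 min.

68.00 min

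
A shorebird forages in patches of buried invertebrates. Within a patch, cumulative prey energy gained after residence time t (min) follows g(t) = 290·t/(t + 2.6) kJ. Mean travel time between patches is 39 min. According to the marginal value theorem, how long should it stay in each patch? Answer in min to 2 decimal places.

10.07 min

Optimal t* satisfies g'(t*) = g(t*)/(T + t*).
g'(t) = 290·2.6/(t + 2.6)². Setting 290·2.6/(t+2.6)² = 290t/[(t+2.6)(39+t)] gives 2.6(39+t) = t(t+2.6), so t² = 2.6×39 = 101.4.
t* = √101.4 = 10.07 min.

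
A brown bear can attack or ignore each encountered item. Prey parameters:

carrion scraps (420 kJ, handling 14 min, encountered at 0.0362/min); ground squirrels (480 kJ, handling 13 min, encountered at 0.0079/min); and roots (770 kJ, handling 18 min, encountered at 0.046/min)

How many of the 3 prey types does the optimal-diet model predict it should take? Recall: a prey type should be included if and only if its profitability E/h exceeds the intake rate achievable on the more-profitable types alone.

3

Rank by E/h (kJ/min): roots 42.8, ground squirrels 36.9, carrion scraps 30. Include each in turn until the next type's E/h falls below the running intake rate.
Rate on top 1: 19.38. ground squirrels: 36.9 > 19.38 → include.
Rate on top 2: 20.31. carrion scraps: 30 > 20.31 → include.
Optimal diet: roots, ground squirrels, carrion scraps — 3 of 3 types.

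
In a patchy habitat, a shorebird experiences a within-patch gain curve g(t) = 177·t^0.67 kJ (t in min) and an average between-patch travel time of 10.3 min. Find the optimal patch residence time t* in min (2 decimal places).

20.91 min

Maximise g(t)/(T+t): set derivative to zero → g'(t)(T+t) = g(t).
g'(t) = 0.67·177·t^-0.33. Setting 0.67·177·t^-0.33 = 177·t^0.67/(10.3+t) gives 0.67(10.3+t) = t, so 0.33·t = 0.67×10.3.
t* = 0.67×10.3/0.33 = 20.91 min.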